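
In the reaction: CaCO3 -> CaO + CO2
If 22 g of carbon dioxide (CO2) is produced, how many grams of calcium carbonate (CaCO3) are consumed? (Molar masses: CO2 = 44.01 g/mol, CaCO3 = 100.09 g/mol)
Moles of CO2 = 22 g ÷ 44.01 g/mol = 0.499886 mol
Mole ratio: 1 mol CaCO3 / 1 mol CO2
Moles of CaCO3 = 0.499886 × (1/1) = 0.499886 mol
Mass of CaCO3 = 0.499886 mol × 100.09 g/mol = 50.03 g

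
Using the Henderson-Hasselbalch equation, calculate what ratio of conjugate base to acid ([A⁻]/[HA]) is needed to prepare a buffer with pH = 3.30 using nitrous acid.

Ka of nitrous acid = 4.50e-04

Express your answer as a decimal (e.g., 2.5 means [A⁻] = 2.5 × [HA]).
[A⁻]/[HA] = 0.898

pKa = −log(4.50e-04) = 3.3468. pH = pKa + log([A⁻]/[HA]). 3.30 = 3.3468 + log(ratio). log(ratio) = 3.30 − 3.3468 = -0.0468. ratio = 10^(-0.0468) = 0.898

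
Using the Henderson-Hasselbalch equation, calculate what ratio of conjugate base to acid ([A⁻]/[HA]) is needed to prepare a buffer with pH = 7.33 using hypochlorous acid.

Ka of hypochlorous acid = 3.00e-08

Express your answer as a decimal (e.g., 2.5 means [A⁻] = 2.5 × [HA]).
[A⁻]/[HA] = 0.641

pKa = −log(3.00e-08) = 7.5229. pH = pKa + log([A⁻]/[HA]). 7.33 = 7.5229 + log(ratio). log(ratio) = 7.33 − 7.5229 = -0.1929. ratio = 10^(-0.1929) = 0.641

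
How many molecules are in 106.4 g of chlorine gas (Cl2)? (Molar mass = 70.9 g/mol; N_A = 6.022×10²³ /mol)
Moles = 106.4 g ÷ 70.9 g/mol = 1.50071 mol
Molecules = 1.50071 mol × 6.022×10²³ /mol = 9.037e+23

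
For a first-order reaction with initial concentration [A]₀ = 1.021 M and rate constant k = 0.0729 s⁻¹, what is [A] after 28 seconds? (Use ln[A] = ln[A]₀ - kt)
0.1326 M

ln[A] = ln[A]₀ - k·t = ln(1.021) - (0.0729)·(28) = 0.0208 - 2.0412 = -2.0204
[A] = e^(-2.0204) = 0.1326 M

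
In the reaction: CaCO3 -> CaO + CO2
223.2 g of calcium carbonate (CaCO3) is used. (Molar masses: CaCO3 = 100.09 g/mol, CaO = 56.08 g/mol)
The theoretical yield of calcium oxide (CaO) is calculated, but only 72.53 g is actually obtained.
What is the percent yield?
Moles of CaCO3 = 223.2 g ÷ 100.09 g/mol = 2.22999 mol
Mole ratio: 1 mol CaO / 1 mol CaCO3
Moles of CaO = 2.22999 × (1/1) = 2.22999 mol
Theoretical yield = 2.22999 mol × 56.08 g/mol = 125.06 g
Actual yield = 72.53 g
Percent yield = (72.53 / 125.06) × 100% = 58.0%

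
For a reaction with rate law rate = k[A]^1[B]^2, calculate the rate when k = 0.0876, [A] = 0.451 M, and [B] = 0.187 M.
0.001382 M/s

rate = k·[A]^1·[B]^2 = 0.0876·(0.451)^1·(0.187)^2 = 0.0876·0.451·0.034969 = 0.001382 M/s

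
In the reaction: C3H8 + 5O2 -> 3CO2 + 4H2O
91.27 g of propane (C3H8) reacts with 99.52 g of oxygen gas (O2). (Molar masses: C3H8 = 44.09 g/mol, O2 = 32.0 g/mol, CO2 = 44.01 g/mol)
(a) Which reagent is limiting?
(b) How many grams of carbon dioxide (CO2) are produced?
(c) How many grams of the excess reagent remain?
(a) O2, (b) 82.12 g, (c) 63.85 g

Moles of C3H8 = 91.27 g ÷ 44.09 g/mol = 2.07008 mol
Moles of O2 = 99.52 g ÷ 32.0 g/mol = 3.11 mol
Moles ÷ coefficient: C3H8: 2.07008/1 = 2.07, O2: 3.11/5 = 0.622
(a) O2 has the smaller value, so O2 is the limiting reagent.
(b) Moles of CO2 = 3.11 mol O2 × (3/5) = 1.866 mol; mass = 1.866 mol × 44.01 g/mol = 82.12 g
(c) C3H8 consumed = 3.11 × (1/5) = 0.622 mol; remaining = 2.07008 − 0.622 = 1.44808 mol; mass = 1.44808 mol × 44.09 g/mol = 63.85 g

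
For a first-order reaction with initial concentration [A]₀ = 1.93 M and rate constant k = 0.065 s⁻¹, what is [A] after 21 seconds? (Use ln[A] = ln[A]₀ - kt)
0.4929 M

ln[A] = ln[A]₀ - k·t = ln(1.93) - (0.065)·(21) = 0.6575 - 1.3650 = -0.7075
[A] = e^(-0.7075) = 0.4929 M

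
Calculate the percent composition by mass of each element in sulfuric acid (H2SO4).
H: 2.06%, S: 32.69%, O: 65.25%

Molar mass of H2SO4 = 98.09 g/mol
% H = (2 × 1.008) / 98.09 × 100% = 2.016 / 98.09 × 100% = 2.06%
% S = (1 × 32.07) / 98.09 × 100% = 32.07 / 98.09 × 100% = 32.69%
% O = (4 × 16.0) / 98.09 × 100% = 64 / 98.09 × 100% = 65.25%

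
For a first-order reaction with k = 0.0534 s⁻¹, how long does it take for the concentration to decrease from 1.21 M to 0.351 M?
23.18 s

From ln[A] = ln[A]₀ - k·t: t = ln([A]₀/[A])/k = ln(1.21/0.351)/0.0534 = ln(3.4473)/0.0534 = 1.2376/0.0534 = 23.18 s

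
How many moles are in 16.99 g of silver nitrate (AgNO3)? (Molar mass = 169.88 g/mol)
Moles = 16.99 g ÷ 169.88 g/mol = 0.1 mol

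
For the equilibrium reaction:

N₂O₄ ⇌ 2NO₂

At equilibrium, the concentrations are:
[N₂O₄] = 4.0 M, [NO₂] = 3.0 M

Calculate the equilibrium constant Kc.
K_c = 2.2500

Kc = ([NO₂]^2) / ([N₂O₄])
   = ((3.0)^2) / ((4.0))
   = 9 / 4 = 2.2500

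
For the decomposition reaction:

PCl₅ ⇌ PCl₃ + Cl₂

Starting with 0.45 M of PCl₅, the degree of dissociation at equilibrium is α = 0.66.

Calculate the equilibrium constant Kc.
K_c = 0.5765

x = α·[A]₀ = 0.66 × 0.45 = 0.297 M dissociated.
At eq: [PCl₅] = 0.45 − 0.297 = 0.153 M; [PCl₃] = [Cl₂] = x = 0.297 M.
Kc = [PCl₃][Cl₂]/[PCl₅] = (0.297)²/0.153 = 0.5765.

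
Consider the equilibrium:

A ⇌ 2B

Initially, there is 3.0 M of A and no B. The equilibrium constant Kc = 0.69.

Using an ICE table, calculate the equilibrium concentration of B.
[B] = 1.277 M

ICE: [A] = 3.0 − x, [B] = 2x.
Kc = (2x)²/(3.0 − x) = 0.69 ⇒ 4x² + 0.69x − 2.07 = 0.
x = (−0.69 + √(0.69² + 4·4·2.07))/(2·4) = (−0.69 + √33.596)/8 = 0.63828.
[B] = 2x = 1.277 M.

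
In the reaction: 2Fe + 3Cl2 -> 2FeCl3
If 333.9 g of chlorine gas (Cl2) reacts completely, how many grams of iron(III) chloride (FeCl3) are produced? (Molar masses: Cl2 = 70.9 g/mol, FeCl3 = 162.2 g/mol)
Moles of Cl2 = 333.9 g ÷ 70.9 g/mol = 4.70945 mol
Mole ratio: 2 mol FeCl3 / 3 mol Cl2
Moles of FeCl3 = 4.70945 × (2/3) = 3.13963 mol
Mass of FeCl3 = 3.13963 mol × 162.2 g/mol = 509.2 g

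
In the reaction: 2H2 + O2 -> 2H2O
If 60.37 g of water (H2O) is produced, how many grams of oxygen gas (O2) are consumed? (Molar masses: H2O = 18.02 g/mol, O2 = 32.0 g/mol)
Moles of H2O = 60.37 g ÷ 18.02 g/mol = 3.35017 mol
Mole ratio: 1 mol O2 / 2 mol H2O
Moles of O2 = 3.35017 × (1/2) = 1.67508 mol
Mass of O2 = 1.67508 mol × 32.0 g/mol = 53.6 g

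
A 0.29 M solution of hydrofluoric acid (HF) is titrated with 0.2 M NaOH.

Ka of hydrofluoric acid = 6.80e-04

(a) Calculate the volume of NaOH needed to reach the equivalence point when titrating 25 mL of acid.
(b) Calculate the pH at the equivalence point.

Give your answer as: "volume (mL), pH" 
V = 36.2 mL, pH = 8.12

(a) At equivalence: moles acid = moles base.
moles acid = 0.29 × 0.025 = 0.00725 mol; V_NaOH = 0.00725/0.2 = 0.03625 L = 36.2 mL.
(b) At equivalence, all acid → conjugate base A⁻ at [A⁻] = 0.00725/0.06125 = 0.1184 M.
Kb = Kw/Ka = 1.0e-14/6.80e-04 = 1.471e-11; [OH⁻] = √(Kb·[A⁻]) = 1.319e-06; pOH = 5.88; pH = 14 − pOH = 8.12.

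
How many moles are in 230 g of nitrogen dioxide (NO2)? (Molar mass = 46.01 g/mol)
Moles = 230 g ÷ 46.01 g/mol = 4.999 mol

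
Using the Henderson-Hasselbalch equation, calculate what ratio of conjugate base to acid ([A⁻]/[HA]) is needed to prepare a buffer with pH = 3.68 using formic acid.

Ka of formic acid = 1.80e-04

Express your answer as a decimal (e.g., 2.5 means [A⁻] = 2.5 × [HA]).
[A⁻]/[HA] = 0.862

pKa = −log(1.80e-04) = 3.7447. pH = pKa + log([A⁻]/[HA]). 3.68 = 3.7447 + log(ratio). log(ratio) = 3.68 − 3.7447 = -0.0647. ratio = 10^(-0.0647) = 0.862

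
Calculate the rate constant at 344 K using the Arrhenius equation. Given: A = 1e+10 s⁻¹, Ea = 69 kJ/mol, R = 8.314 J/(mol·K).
3.33e-01 s⁻¹

k = A·exp(-Ea/(R·T)) = 1e+10·exp(-69000/(8.314·344)) = 1e+10·exp(-24.1257) = 1e+10·3.3291e-11 = 3.33e-01 s⁻¹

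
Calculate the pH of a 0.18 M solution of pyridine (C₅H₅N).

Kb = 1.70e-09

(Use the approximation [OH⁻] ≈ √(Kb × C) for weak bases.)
pH = 9.24

[OH⁻] = √(Kb × C) = √(1.70e-09 × 0.18) = 1.7493e-05. pOH = 4.76, pH = 14 - pOH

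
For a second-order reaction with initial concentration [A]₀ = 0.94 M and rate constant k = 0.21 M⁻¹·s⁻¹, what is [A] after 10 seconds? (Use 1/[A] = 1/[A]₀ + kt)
0.3161 M

1/[A] = 1/[A]₀ + k·t = 1/0.94 + (0.21)·(10) = 1.0638 + 2.1000 = 3.1638
[A] = 1/3.1638 = 0.3161 M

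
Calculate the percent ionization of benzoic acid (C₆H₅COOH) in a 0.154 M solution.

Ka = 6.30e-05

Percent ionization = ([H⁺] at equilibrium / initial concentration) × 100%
Percent ionization = 2%

Let x = [H⁺]. Ka = x²/(C - x) ⇒ x² + (6.30e-05)x - (6.30e-05)(0.154) = 0. x = 3.0835e-03. Percent = (3.0835e-03/0.154) × 100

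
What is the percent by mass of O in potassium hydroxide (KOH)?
Mass of O in formula = 16.0 × 1 = 16 g/mol
Molar mass = 56.11 g/mol
% O = (16/56.11) × 100% = 28.52%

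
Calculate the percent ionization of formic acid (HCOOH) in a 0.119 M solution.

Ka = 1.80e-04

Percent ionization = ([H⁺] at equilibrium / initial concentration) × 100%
Percent ionization = 3.81%

Let x = [H⁺]. Ka = x²/(C - x) ⇒ x² + (1.80e-04)x - (1.80e-04)(0.119) = 0. x = 4.5390e-03. Percent = (4.5390e-03/0.119) × 100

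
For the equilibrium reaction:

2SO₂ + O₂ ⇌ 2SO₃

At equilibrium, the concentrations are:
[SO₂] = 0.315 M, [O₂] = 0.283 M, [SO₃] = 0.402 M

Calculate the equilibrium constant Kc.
K_c = 5.7550

Kc = ([SO₃]^2) / ([SO₂]^2 × [O₂])
   = ((0.402)^2) / ((0.315)^2·(0.283))
   = 0.1616 / 0.028081 = 5.7550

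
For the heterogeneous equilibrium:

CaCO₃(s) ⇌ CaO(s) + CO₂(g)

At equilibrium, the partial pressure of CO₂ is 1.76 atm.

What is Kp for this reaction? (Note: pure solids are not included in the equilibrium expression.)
K_p = 1.76

Solids (CaCO₃, CaO) have activity 1 and are excluded.
Kp = P(CO₂) = 1.76.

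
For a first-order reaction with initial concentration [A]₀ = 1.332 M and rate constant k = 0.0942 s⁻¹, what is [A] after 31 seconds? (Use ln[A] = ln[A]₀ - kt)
0.0718 M

ln[A] = ln[A]₀ - k·t = ln(1.332) - (0.0942)·(31) = 0.2867 - 2.9202 = -2.6335
[A] = e^(-2.6335) = 0.0718 M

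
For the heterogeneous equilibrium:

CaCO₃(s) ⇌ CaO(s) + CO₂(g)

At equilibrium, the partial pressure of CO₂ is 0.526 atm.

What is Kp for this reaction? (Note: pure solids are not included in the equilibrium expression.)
K_p = 0.526

Solids (CaCO₃, CaO) have activity 1 and are excluded.
Kp = P(CO₂) = 0.526.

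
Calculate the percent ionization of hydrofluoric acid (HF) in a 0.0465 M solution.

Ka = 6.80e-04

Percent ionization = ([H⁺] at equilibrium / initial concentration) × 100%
Percent ionization = 11.4%

Let x = [H⁺]. Ka = x²/(C - x) ⇒ x² + (6.80e-04)x - (6.80e-04)(0.0465) = 0. x = 5.2934e-03. Percent = (5.2934e-03/0.0465) × 100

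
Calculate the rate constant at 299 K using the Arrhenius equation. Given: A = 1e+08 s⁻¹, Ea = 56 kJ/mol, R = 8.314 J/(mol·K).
1.65e-02 s⁻¹

k = A·exp(-Ea/(R·T)) = 1e+08·exp(-56000/(8.314·299)) = 1e+08·exp(-22.5272) = 1e+08·1.6465e-10 = 1.65e-02 s⁻¹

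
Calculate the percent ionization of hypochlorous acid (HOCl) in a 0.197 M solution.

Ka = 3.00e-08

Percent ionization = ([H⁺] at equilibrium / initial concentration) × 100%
Percent ionization = 0.039%

Let x = [H⁺]. Ka = x²/(C - x) ⇒ x² + (3.00e-08)x - (3.00e-08)(0.197) = 0. x = 7.6862e-05. Percent = (7.6862e-05/0.197) × 100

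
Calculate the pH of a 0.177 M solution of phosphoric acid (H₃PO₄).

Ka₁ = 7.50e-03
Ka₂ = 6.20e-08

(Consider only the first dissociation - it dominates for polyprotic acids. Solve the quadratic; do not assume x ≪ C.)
pH = 1.48

x² + Ka₁·x − Ka₁·C = 0 with Ka₁ = 7.50e-03, C = 0.177.
x = (−Ka₁ + √(Ka₁² + 4·Ka₁·C))/2 = 3.2877e-02 M, so pH = 1.48.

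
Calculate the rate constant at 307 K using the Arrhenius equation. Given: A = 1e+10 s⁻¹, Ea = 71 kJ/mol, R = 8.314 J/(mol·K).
8.30e-03 s⁻¹

k = A·exp(-Ea/(R·T)) = 1e+10·exp(-71000/(8.314·307)) = 1e+10·exp(-27.8170) = 1e+10·8.3031e-13 = 8.30e-03 s⁻¹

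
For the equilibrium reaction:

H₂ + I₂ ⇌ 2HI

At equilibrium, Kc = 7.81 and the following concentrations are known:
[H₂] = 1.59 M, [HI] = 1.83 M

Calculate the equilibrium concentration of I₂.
[I₂] = 0.2697 M

Kc = ([HI]^2) / ([H₂] × [I₂]) = 7.81
[I₂]^1 = (product terms)/(Kc · other reactant terms) = 3.3489 / (7.81 · 1.59) = 0.26968
[I₂] = 0.2697 M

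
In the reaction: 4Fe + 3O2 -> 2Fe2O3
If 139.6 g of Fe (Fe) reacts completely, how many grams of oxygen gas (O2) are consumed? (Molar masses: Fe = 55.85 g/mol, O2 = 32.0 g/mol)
Moles of Fe = 139.6 g ÷ 55.85 g/mol = 2.49955 mol
Mole ratio: 3 mol O2 / 4 mol Fe
Moles of O2 = 2.49955 × (3/4) = 1.87466 mol
Mass of O2 = 1.87466 mol × 32.0 g/mol = 59.99 g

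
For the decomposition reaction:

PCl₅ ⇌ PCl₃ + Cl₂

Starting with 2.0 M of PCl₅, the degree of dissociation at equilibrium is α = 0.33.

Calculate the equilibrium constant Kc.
K_c = 0.3251

x = α·[A]₀ = 0.33 × 2.0 = 0.66 M dissociated.
At eq: [PCl₅] = 2.0 − 0.66 = 1.34 M; [PCl₃] = [Cl₂] = x = 0.66 M.
Kc = [PCl₃][Cl₂]/[PCl₅] = (0.66)²/1.34 = 0.3251.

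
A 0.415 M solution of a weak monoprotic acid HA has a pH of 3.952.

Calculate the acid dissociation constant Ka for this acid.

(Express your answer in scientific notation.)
K_a = 3.01e-08

[H⁺] = 10^(−pH) = 10^(−3.952) = 1.117e-04 M. For HA ⇌ H⁺ + A⁻, Ka = x²/(C − x) = (1.117e-04)²/(0.415 − 1.117e-04) = 3.01e-08.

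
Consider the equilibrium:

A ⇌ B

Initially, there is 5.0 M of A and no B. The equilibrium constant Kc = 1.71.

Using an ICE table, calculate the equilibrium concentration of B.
[B] = 3.155 M

ICE: [A] = 5.0 − x, [B] = x.
Kc = x/(5.0 − x) = 1.71 ⇒ x = 1.71·5.0/(1 + 1.71) = 8.55/2.71 = 3.155.
[B] = x = 3.155 M.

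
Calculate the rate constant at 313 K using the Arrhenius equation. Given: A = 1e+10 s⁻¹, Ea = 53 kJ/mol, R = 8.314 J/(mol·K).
1.43e+01 s⁻¹

k = A·exp(-Ea/(R·T)) = 1e+10·exp(-53000/(8.314·313)) = 1e+10·exp(-20.3667) = 1e+10·1.4284e-09 = 1.43e+01 s⁻¹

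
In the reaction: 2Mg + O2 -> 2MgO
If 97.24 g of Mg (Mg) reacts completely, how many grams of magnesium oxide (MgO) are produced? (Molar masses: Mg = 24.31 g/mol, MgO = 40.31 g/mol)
Moles of Mg = 97.24 g ÷ 24.31 g/mol = 4 mol
Mole ratio: 2 mol MgO / 2 mol Mg
Moles of MgO = 4 × (2/2) = 4 mol
Mass of MgO = 4 mol × 40.31 g/mol = 161.2 g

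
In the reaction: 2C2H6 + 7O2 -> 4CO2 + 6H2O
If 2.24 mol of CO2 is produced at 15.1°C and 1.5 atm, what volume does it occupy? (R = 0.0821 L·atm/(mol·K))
T = 15.1°C + 273.15 = 288.25 K
V = nRT/P = (2.24 × 0.0821 × 288.25) / 1.5
V = 35.34 L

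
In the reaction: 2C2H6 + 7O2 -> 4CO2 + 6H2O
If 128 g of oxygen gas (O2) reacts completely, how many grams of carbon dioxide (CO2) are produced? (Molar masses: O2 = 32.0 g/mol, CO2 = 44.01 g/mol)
Moles of O2 = 128 g ÷ 32.0 g/mol = 4 mol
Mole ratio: 4 mol CO2 / 7 mol O2
Moles of CO2 = 4 × (4/7) = 2.28571 mol
Mass of CO2 = 2.28571 mol × 44.01 g/mol = 100.6 g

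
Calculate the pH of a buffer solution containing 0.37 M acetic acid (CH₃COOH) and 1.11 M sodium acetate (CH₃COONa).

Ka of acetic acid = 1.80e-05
pH = 5.22

pKa = -log(1.80e-05) = 4.74. pH = pKa + log([A⁻]/[HA]) = 4.74 + log(1.11/0.37)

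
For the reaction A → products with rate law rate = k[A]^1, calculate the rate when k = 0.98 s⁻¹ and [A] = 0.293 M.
0.2871 M/s

rate = k·[A]^1 = 0.98·(0.293)^1 = 0.98·0.293 = 0.2871 M/s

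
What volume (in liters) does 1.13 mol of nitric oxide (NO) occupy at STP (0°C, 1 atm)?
At STP, 1 mol of gas occupies 22.4 L
Volume = 1.13 mol × 22.4 L/mol = 25.31 L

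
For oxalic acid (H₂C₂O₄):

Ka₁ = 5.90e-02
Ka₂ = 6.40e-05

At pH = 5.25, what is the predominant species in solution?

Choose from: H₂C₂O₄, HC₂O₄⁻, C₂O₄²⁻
C₂O₄²⁻

pKa1 = 1.23, pKa2 = 4.19. Each pKa is the crossover between adjacent species; pH = 5.25 lies in the region where C₂O₄²⁻ predominates.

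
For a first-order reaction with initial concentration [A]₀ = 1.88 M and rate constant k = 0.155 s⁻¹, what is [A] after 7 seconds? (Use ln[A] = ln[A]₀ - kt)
0.6353 M

ln[A] = ln[A]₀ - k·t = ln(1.88) - (0.155)·(7) = 0.6313 - 1.0850 = -0.4537
[A] = e^(-0.4537) = 0.6353 M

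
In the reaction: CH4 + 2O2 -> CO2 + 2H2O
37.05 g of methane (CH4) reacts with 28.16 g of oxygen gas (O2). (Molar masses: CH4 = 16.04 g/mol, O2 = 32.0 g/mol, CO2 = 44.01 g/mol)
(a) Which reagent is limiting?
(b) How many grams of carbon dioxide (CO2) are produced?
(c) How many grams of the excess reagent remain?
(a) O2, (b) 19.36 g, (c) 29.99 g

Moles of CH4 = 37.05 g ÷ 16.04 g/mol = 2.30985 mol
Moles of O2 = 28.16 g ÷ 32.0 g/mol = 0.88 mol
Moles ÷ coefficient: CH4: 2.30985/1 = 2.31, O2: 0.88/2 = 0.44
(a) O2 has the smaller value, so O2 is the limiting reagent.
(b) Moles of CO2 = 0.88 mol O2 × (1/2) = 0.44 mol; mass = 0.44 mol × 44.01 g/mol = 19.36 g
(c) CH4 consumed = 0.88 × (1/2) = 0.44 mol; remaining = 2.30985 − 0.44 = 1.86985 mol; mass = 1.86985 mol × 16.04 g/mol = 29.99 g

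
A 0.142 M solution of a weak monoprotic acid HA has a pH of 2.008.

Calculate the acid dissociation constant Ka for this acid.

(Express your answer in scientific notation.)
K_a = 7.29e-04

[H⁺] = 10^(−pH) = 10^(−2.008) = 9.817e-03 M. For HA ⇌ H⁺ + A⁻, Ka = x²/(C − x) = (9.817e-03)²/(0.142 − 9.817e-03) = 7.29e-04.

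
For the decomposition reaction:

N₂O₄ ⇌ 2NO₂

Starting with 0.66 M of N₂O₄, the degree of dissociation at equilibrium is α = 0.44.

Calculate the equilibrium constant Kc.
K_c = 0.9127

x = α·[A]₀ = 0.44 × 0.66 = 0.2904 M dissociated.
At eq: [N₂O₄] = 0.66 − 0.2904 = 0.3696 M; [NO₂] = 2x = 0.5808 M.
Kc = [NO₂]²/[N₂O₄] = (0.5808)²/0.3696 = 0.9127.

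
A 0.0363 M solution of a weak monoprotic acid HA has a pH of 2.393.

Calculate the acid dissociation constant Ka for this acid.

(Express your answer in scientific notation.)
K_a = 5.07e-04

[H⁺] = 10^(−pH) = 10^(−2.393) = 4.046e-03 M. For HA ⇌ H⁺ + A⁻, Ka = x²/(C − x) = (4.046e-03)²/(0.0363 − 4.046e-03) = 5.07e-04.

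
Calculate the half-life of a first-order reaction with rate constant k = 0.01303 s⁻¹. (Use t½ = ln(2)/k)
53.20 s

t½ = ln(2)/k = 0.6931/0.01303 = 53.20 s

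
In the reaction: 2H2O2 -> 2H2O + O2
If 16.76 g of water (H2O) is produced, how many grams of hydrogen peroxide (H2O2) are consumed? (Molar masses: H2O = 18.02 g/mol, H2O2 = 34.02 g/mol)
Moles of H2O = 16.76 g ÷ 18.02 g/mol = 0.930078 mol
Mole ratio: 2 mol H2O2 / 2 mol H2O
Moles of H2O2 = 0.930078 × (2/2) = 0.930078 mol
Mass of H2O2 = 0.930078 mol × 34.02 g/mol = 31.64 g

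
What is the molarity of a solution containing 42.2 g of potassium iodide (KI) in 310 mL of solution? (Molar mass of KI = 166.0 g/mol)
Moles of KI = 42.2 g ÷ 166.0 g/mol = 0.254217 mol
Volume = 310 mL = 0.31 L
Molarity = 0.254217 mol ÷ 0.31 L = 0.8201 M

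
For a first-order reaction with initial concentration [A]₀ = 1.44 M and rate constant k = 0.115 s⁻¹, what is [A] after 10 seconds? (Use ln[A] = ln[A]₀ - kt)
0.4560 M

ln[A] = ln[A]₀ - k·t = ln(1.44) - (0.115)·(10) = 0.3646 - 1.1500 = -0.7854
[A] = e^(-0.7854) = 0.4560 M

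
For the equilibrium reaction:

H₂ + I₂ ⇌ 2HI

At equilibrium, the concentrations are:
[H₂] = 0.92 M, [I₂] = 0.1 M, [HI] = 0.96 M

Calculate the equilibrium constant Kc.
K_c = 10.0174

Kc = ([HI]^2) / ([H₂] × [I₂])
   = ((0.96)^2) / ((0.92)·(0.1))
   = 0.9216 / 0.092 = 10.0174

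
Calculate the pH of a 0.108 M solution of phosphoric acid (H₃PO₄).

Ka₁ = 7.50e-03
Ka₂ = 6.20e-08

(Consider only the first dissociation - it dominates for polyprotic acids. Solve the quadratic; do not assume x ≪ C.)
pH = 1.60

x² + Ka₁·x − Ka₁·C = 0 with Ka₁ = 7.50e-03, C = 0.108.
x = (−Ka₁ + √(Ka₁² + 4·Ka₁·C))/2 = 2.4956e-02 M, so pH = 1.60.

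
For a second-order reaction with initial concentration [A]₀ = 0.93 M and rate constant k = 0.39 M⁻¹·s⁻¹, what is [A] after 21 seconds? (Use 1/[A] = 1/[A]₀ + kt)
0.1079 M

1/[A] = 1/[A]₀ + k·t = 1/0.93 + (0.39)·(21) = 1.0753 + 8.1900 = 9.2653
[A] = 1/9.2653 = 0.1079 M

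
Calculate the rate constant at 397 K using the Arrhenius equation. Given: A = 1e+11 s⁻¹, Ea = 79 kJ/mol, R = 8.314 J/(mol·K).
4.03e+00 s⁻¹

k = A·exp(-Ea/(R·T)) = 1e+11·exp(-79000/(8.314·397)) = 1e+11·exp(-23.9346) = 1e+11·4.0302e-11 = 4.03e+00 s⁻¹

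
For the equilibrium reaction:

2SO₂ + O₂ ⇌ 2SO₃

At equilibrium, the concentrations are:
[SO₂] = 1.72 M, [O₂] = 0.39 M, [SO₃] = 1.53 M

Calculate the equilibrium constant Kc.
K_c = 2.0289

Kc = ([SO₃]^2) / ([SO₂]^2 × [O₂])
   = ((1.53)^2) / ((1.72)^2·(0.39))
   = 2.3409 / 1.1538 = 2.0289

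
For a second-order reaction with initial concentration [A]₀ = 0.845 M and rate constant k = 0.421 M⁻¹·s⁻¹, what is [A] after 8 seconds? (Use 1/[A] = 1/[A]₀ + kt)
0.2197 M

1/[A] = 1/[A]₀ + k·t = 1/0.845 + (0.421)·(8) = 1.1834 + 3.3680 = 4.5514
[A] = 1/4.5514 = 0.2197 M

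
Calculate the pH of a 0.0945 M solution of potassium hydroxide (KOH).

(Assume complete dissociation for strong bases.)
pH = 12.98

[OH⁻] = 0.0945 M for strong base. pOH = -log[OH⁻] = 1.02, pH = 14 - pOH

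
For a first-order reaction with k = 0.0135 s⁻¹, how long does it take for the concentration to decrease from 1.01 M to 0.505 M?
51.34 s

From ln[A] = ln[A]₀ - k·t: t = ln([A]₀/[A])/k = ln(1.01/0.505)/0.0135 = ln(2.0000)/0.0135 = 0.6931/0.0135 = 51.34 s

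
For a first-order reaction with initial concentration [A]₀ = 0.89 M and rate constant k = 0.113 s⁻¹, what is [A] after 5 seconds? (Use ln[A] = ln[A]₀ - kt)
0.5058 M

ln[A] = ln[A]₀ - k·t = ln(0.89) - (0.113)·(5) = -0.1165 - 0.5650 = -0.6815
[A] = e^(-0.6815) = 0.5058 M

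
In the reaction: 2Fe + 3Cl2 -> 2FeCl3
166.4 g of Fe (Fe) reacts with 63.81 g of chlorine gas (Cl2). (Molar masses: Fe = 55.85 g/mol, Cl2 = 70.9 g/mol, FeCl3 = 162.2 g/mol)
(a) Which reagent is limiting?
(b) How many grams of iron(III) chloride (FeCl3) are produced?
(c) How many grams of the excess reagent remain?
(a) Cl2, (b) 97.32 g, (c) 132.9 g

Moles of Fe = 166.4 g ÷ 55.85 g/mol = 2.97941 mol
Moles of Cl2 = 63.81 g ÷ 70.9 g/mol = 0.9 mol
Moles ÷ coefficient: Fe: 2.97941/2 = 1.49, Cl2: 0.9/3 = 0.3
(a) Cl2 has the smaller value, so Cl2 is the limiting reagent.
(b) Moles of FeCl3 = 0.9 mol Cl2 × (2/3) = 0.6 mol; mass = 0.6 mol × 162.2 g/mol = 97.32 g
(c) Fe consumed = 0.9 × (2/3) = 0.6 mol; remaining = 2.97941 − 0.6 = 2.37941 mol; mass = 2.37941 mol × 55.85 g/mol = 132.9 g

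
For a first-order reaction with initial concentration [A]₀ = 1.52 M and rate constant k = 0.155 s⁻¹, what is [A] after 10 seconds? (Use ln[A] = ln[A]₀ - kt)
0.3226 M

ln[A] = ln[A]₀ - k·t = ln(1.52) - (0.155)·(10) = 0.4187 - 1.5500 = -1.1313
[A] = e^(-1.1313) = 0.3226 M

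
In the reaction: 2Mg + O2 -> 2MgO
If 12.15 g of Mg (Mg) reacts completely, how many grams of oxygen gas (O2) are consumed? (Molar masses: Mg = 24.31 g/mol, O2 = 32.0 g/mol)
Moles of Mg = 12.15 g ÷ 24.31 g/mol = 0.499794 mol
Mole ratio: 1 mol O2 / 2 mol Mg
Moles of O2 = 0.499794 × (1/2) = 0.249897 mol
Mass of O2 = 0.249897 mol × 32.0 g/mol = 7.997 g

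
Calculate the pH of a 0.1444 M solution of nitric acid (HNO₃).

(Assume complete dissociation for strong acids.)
pH = 0.84

[H⁺] = 0.1444 M for strong acid. pH = -log[H⁺] = -log(0.1444)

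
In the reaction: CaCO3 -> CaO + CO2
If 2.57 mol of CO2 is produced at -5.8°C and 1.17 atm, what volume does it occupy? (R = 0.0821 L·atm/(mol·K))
T = -5.8°C + 273.15 = 267.35 K
V = nRT/P = (2.57 × 0.0821 × 267.35) / 1.17
V = 48.21 L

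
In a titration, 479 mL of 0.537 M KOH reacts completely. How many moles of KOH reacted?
Moles = Molarity × Volume (L)
Moles = 0.537 M × 0.479 L = 0.2572 mol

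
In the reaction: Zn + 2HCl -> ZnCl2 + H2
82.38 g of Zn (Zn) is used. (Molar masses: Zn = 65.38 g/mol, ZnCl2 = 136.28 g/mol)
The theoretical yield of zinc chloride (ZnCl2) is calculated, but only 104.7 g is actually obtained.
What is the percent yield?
Moles of Zn = 82.38 g ÷ 65.38 g/mol = 1.26002 mol
Mole ratio: 1 mol ZnCl2 / 1 mol Zn
Moles of ZnCl2 = 1.26002 × (1/1) = 1.26002 mol
Theoretical yield = 1.26002 mol × 136.28 g/mol = 171.72 g
Actual yield = 104.7 g
Percent yield = (104.7 / 171.72) × 100% = 61.0%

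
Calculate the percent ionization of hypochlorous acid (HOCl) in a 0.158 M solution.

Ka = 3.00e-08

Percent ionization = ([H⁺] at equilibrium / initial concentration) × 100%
Percent ionization = 0.0436%

Let x = [H⁺]. Ka = x²/(C - x) ⇒ x² + (3.00e-08)x - (3.00e-08)(0.158) = 0. x = 6.8833e-05. Percent = (6.8833e-05/0.158) × 100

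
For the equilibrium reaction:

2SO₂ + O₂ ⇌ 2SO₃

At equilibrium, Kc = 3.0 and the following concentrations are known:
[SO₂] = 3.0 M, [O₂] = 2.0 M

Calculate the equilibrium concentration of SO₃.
[SO₃] = 7.3485 M

Kc = ([SO₃]^2) / ([SO₂]^2 × [O₂]) = 3.0
[SO₃]^2 = Kc · (reactant terms)/(other product terms) = 3.0 · 18 / 1 = 54
[SO₃] = (54)^(1/2) = 7.3485 M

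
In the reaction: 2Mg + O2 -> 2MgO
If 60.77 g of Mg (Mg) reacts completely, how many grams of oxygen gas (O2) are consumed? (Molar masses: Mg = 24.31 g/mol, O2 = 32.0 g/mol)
Moles of Mg = 60.77 g ÷ 24.31 g/mol = 2.49979 mol
Mole ratio: 1 mol O2 / 2 mol Mg
Moles of O2 = 2.49979 × (1/2) = 1.2499 mol
Mass of O2 = 1.2499 mol × 32.0 g/mol = 40 g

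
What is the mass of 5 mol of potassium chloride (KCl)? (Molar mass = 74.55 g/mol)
Mass = 5 mol × 74.55 g/mol = 372.8 g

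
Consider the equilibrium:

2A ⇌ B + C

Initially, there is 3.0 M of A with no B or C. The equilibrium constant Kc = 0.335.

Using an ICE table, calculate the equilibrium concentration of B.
[B] = 0.805 M

ICE: [A] = 3.0 − 2x, [B] = [C] = x.
Kc = x²/(3.0 − 2x)² = 0.335 ⇒ √Kc = x/(3.0 − 2x).
x = √0.335·3.0/(1 + 2√0.335) = 0.57879·3.0/2.1576 = 0.80478.
[B] = x = 0.805 M.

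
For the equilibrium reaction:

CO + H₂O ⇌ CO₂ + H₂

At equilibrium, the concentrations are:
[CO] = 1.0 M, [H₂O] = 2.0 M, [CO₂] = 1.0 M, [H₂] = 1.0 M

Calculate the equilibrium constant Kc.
K_c = 0.5000

Kc = ([CO₂] × [H₂]) / ([CO] × [H₂O])
   = ((1.0)·(1.0)) / ((1.0)·(2.0))
   = 1 / 2 = 0.5000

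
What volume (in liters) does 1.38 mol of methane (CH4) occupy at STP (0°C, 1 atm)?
At STP, 1 mol of gas occupies 22.4 L
Volume = 1.38 mol × 22.4 L/mol = 30.91 L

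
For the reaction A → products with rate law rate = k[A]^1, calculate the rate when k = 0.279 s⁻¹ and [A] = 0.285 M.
0.07952 M/s

rate = k·[A]^1 = 0.279·(0.285)^1 = 0.279·0.285 = 0.07952 M/s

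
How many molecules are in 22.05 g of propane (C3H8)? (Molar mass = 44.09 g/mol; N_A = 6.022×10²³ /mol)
Moles = 22.05 g ÷ 44.09 g/mol = 0.500113 mol
Molecules = 0.500113 mol × 6.022×10²³ /mol = 3.012e+23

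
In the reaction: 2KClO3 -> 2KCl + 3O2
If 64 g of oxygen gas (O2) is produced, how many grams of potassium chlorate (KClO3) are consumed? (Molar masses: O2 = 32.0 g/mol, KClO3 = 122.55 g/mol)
Moles of O2 = 64 g ÷ 32.0 g/mol = 2 mol
Mole ratio: 2 mol KClO3 / 3 mol O2
Moles of KClO3 = 2 × (2/3) = 1.33333 mol
Mass of KClO3 = 1.33333 mol × 122.55 g/mol = 163.4 g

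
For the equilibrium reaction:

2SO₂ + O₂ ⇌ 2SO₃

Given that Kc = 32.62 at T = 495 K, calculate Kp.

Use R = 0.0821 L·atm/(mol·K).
K_p = 0.8027

Δn = (moles gaseous products) − (moles gaseous reactants) = -1
T = 495 K; RT = 0.0821 × 495 = 40.6395
Kp = Kc·(RT)^Δn = 32.62 × (40.6395)^-1 = 32.62 × 0.0246066 = 0.8027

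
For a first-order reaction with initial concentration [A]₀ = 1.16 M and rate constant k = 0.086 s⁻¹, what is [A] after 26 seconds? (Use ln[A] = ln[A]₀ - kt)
0.1240 M

ln[A] = ln[A]₀ - k·t = ln(1.16) - (0.086)·(26) = 0.1484 - 2.2360 = -2.0876
[A] = e^(-2.0876) = 0.1240 M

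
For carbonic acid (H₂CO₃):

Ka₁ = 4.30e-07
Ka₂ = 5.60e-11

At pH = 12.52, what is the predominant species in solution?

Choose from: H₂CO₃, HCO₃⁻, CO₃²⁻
CO₃²⁻

pKa1 = 6.37, pKa2 = 10.25. Each pKa is the crossover between adjacent species; pH = 12.52 lies in the region where CO₃²⁻ predominates.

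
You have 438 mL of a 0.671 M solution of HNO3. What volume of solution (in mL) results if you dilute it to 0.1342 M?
Using M₁V₁ = M₂V₂:
0.671 × 438 = 0.1342 × V₂
V₂ = (0.671 × 438) / 0.1342 = 2190 mL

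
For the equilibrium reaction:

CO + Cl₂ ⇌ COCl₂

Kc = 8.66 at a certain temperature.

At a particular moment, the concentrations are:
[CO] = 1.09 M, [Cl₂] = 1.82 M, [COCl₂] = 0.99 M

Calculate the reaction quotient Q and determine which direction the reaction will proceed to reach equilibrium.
Q = 0.499, Q < K, reaction proceeds forward (toward products)

Q = ([COCl₂]) / ([CO] × [Cl₂])
  = ((0.99)) / ((1.09)·(1.82)) = 0.99/1.9838 = 0.499
Since Q = 0.499 < Kc = 8.66, the reaction proceeds forward (toward products) to reach equilibrium.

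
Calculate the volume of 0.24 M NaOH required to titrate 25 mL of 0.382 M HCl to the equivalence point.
V_{base} = 39.8 mL

At equivalence: moles acid = moles base.
moles HCl = 0.382 M × 0.025 L = 0.00955 mol
V_NaOH = 0.00955 mol ÷ 0.24 M = 0.03979 L = 39.8 mL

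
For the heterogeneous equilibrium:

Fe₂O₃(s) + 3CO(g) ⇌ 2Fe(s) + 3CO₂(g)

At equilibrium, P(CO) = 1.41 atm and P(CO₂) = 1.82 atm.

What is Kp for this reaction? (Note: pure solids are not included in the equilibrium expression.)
K_p = 2.151

Solids (Fe₂O₃, Fe) are excluded.
Kp = P(CO₂)³/P(CO)³ = (1.82)³/(1.41)³ = 6.029/2.803 = 2.151.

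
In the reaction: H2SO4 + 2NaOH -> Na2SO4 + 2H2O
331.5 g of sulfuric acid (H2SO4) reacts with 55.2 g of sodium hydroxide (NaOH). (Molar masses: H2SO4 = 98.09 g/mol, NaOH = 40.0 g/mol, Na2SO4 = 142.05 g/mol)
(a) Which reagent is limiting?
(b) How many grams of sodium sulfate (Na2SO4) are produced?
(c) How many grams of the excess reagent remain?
(a) NaOH, (b) 98.01 g, (c) 263.8 g

Moles of H2SO4 = 331.5 g ÷ 98.09 g/mol = 3.37955 mol
Moles of NaOH = 55.2 g ÷ 40.0 g/mol = 1.38 mol
Moles ÷ coefficient: H2SO4: 3.37955/1 = 3.38, NaOH: 1.38/2 = 0.69
(a) NaOH has the smaller value, so NaOH is the limiting reagent.
(b) Moles of Na2SO4 = 1.38 mol NaOH × (1/2) = 0.69 mol; mass = 0.69 mol × 142.05 g/mol = 98.01 g
(c) H2SO4 consumed = 1.38 × (1/2) = 0.69 mol; remaining = 3.37955 − 0.69 = 2.68955 mol; mass = 2.68955 mol × 98.09 g/mol = 263.8 g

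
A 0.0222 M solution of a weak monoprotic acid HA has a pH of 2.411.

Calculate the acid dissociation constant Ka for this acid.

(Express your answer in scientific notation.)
K_a = 8.22e-04

[H⁺] = 10^(−pH) = 10^(−2.411) = 3.882e-03 M. For HA ⇌ H⁺ + A⁻, Ka = x²/(C − x) = (3.882e-03)²/(0.0222 − 3.882e-03) = 8.22e-04.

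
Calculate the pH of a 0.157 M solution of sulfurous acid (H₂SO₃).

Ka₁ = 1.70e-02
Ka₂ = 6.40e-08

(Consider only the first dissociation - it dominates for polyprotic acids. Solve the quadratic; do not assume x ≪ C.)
pH = 1.36

x² + Ka₁·x − Ka₁·C = 0 with Ka₁ = 1.70e-02, C = 0.157.
x = (−Ka₁ + √(Ka₁² + 4·Ka₁·C))/2 = 4.3857e-02 M, so pH = 1.36.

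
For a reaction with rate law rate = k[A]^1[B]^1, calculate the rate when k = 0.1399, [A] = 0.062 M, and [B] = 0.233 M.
0.002021 M/s

rate = k·[A]^1·[B]^1 = 0.1399·(0.062)^1·(0.233)^1 = 0.1399·0.062·0.233 = 0.002021 M/s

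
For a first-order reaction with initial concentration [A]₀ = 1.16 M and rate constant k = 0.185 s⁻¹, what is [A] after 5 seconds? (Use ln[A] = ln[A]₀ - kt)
0.4600 M

ln[A] = ln[A]₀ - k·t = ln(1.16) - (0.185)·(5) = 0.1484 - 0.9250 = -0.7766
[A] = e^(-0.7766) = 0.4600 M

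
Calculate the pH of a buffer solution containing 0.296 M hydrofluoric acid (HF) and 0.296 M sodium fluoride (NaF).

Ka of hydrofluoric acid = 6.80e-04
pH = 3.17

pKa = -log(6.80e-04) = 3.17. pH = pKa + log([A⁻]/[HA]) = 3.17 + log(0.296/0.296)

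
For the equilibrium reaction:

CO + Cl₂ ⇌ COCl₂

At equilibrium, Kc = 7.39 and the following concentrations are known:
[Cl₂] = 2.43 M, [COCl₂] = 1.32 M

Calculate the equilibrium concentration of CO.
[CO] = 0.0735 M

Kc = ([COCl₂]) / ([CO] × [Cl₂]) = 7.39
[CO]^1 = (product terms)/(Kc · other reactant terms) = 1.32 / (7.39 · 2.43) = 0.073506
[CO] = 0.0735 M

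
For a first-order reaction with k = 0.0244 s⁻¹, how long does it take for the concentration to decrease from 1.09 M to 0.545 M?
28.41 s

From ln[A] = ln[A]₀ - k·t: t = ln([A]₀/[A])/k = ln(1.09/0.545)/0.0244 = ln(2.0000)/0.0244 = 0.6931/0.0244 = 28.41 s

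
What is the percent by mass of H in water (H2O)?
Mass of H in formula = 1.008 × 2 = 2.016 g/mol
Molar mass = 18.02 g/mol
% H = (2.016/18.02) × 100% = 11.19%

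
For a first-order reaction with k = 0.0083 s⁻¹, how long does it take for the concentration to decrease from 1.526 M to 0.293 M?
198.82 s

From ln[A] = ln[A]₀ - k·t: t = ln([A]₀/[A])/k = ln(1.526/0.293)/0.0083 = ln(5.2082)/0.0083 = 1.6502/0.0083 = 198.82 s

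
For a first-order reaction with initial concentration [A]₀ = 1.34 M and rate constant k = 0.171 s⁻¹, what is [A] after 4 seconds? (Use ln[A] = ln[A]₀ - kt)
0.6762 M

ln[A] = ln[A]₀ - k·t = ln(1.34) - (0.171)·(4) = 0.2927 - 0.6840 = -0.3913
[A] = e^(-0.3913) = 0.6762 M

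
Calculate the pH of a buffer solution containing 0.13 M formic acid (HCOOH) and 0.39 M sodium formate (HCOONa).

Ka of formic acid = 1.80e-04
pH = 4.22

pKa = -log(1.80e-04) = 3.74. pH = pKa + log([A⁻]/[HA]) = 3.74 + log(0.39/0.13)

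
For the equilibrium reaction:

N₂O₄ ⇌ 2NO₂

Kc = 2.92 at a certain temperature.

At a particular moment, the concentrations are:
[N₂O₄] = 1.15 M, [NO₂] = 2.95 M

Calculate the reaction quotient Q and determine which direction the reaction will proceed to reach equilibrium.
Q = 7.567, Q > K, reaction proceeds reverse (toward reactants)

Q = ([NO₂]^2) / ([N₂O₄])
  = ((2.95)^2) / ((1.15)) = 8.7025/1.15 = 7.567
Since Q = 7.567 > Kc = 2.92, the reaction proceeds reverse (toward reactants) to reach equilibrium.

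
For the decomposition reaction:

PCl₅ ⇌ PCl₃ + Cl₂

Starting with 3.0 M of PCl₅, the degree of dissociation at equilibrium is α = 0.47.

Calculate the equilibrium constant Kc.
K_c = 1.2504

x = α·[A]₀ = 0.47 × 3.0 = 1.41 M dissociated.
At eq: [PCl₅] = 3.0 − 1.41 = 1.59 M; [PCl₃] = [Cl₂] = x = 1.41 M.
Kc = [PCl₃][Cl₂]/[PCl₅] = (1.41)²/1.59 = 1.25.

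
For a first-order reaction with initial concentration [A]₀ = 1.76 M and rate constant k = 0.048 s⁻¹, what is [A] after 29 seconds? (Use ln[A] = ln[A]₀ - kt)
0.4375 M

ln[A] = ln[A]₀ - k·t = ln(1.76) - (0.048)·(29) = 0.5653 - 1.3920 = -0.8267
[A] = e^(-0.8267) = 0.4375 M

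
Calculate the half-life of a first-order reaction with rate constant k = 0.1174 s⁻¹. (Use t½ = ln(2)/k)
5.90 s

t½ = ln(2)/k = 0.6931/0.1174 = 5.90 s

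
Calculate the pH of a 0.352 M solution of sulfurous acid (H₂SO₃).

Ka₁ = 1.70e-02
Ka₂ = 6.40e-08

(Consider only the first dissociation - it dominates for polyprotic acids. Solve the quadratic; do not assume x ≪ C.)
pH = 1.16

x² + Ka₁·x − Ka₁·C = 0 with Ka₁ = 1.70e-02, C = 0.352.
x = (−Ka₁ + √(Ka₁² + 4·Ka₁·C))/2 = 6.9322e-02 M, so pH = 1.16.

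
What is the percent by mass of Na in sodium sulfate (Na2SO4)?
Mass of Na in formula = 22.99 × 2 = 45.98 g/mol
Molar mass = 142.05 g/mol
% Na = (45.98/142.05) × 100% = 32.37%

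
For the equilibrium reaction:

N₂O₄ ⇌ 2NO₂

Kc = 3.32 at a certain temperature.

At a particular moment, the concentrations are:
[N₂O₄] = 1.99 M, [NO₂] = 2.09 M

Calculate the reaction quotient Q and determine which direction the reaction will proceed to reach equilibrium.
Q = 2.195, Q < K, reaction proceeds forward (toward products)

Q = ([NO₂]^2) / ([N₂O₄])
  = ((2.09)^2) / ((1.99)) = 4.3681/1.99 = 2.195
Since Q = 2.195 < Kc = 3.32, the reaction proceeds forward (toward products) to reach equilibrium.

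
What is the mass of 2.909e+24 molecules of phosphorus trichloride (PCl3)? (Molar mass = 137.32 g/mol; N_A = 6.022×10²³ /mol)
Moles = 2.909e+24 ÷ 6.022×10²³ = 4.83062 mol
Mass = 4.83062 mol × 137.32 g/mol = 663.3 g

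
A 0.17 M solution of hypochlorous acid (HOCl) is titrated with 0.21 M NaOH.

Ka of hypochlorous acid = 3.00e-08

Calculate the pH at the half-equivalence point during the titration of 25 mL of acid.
pH = pKa = 7.52

At the half-equivalence point, [HA] = [A⁻], so by Henderson–Hasselbalch pH = pKa + log(1) = pKa.
pKa = −log(3.00e-08) = 7.52.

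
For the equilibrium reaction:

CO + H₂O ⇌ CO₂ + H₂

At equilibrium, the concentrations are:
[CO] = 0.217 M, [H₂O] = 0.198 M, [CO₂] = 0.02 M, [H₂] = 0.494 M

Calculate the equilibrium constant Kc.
K_c = 0.2299

Kc = ([CO₂] × [H₂]) / ([CO] × [H₂O])
   = ((0.02)·(0.494)) / ((0.217)·(0.198))
   = 0.00988 / 0.042966 = 0.2299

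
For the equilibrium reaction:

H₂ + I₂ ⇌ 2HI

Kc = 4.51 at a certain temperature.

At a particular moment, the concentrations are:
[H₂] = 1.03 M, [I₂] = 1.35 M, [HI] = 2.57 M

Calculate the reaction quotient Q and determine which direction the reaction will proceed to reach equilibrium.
Q = 4.750, Q > K, reaction proceeds reverse (toward reactants)

Q = ([HI]^2) / ([H₂] × [I₂])
  = ((2.57)^2) / ((1.03)·(1.35)) = 6.6049/1.3905 = 4.75
Since Q = 4.75 > Kc = 4.51, the reaction proceeds reverse (toward reactants) to reach equilibrium.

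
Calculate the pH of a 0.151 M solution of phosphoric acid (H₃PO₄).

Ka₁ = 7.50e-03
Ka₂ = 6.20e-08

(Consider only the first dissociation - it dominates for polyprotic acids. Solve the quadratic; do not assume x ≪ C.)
pH = 1.52

x² + Ka₁·x − Ka₁·C = 0 with Ka₁ = 7.50e-03, C = 0.151.
x = (−Ka₁ + √(Ka₁² + 4·Ka₁·C))/2 = 3.0111e-02 M, so pH = 1.52.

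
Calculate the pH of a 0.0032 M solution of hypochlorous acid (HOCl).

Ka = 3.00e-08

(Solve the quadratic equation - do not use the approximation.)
pH = 5.01

x² + Ka×x - Ka×C = 0. Using quadratic formula: [H⁺] = 9.7830e-06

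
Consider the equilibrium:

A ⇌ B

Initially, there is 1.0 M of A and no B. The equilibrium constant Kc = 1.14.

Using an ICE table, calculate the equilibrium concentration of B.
[B] = 0.533 M

ICE: [A] = 1.0 − x, [B] = x.
Kc = x/(1.0 − x) = 1.14 ⇒ x = 1.14·1.0/(1 + 1.14) = 1.14/2.14 = 0.5327.
[B] = x = 0.533 M.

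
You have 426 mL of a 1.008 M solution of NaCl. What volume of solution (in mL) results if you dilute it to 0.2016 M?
Using M₁V₁ = M₂V₂:
1.008 × 426 = 0.2016 × V₂
V₂ = (1.008 × 426) / 0.2016 = 2130 mL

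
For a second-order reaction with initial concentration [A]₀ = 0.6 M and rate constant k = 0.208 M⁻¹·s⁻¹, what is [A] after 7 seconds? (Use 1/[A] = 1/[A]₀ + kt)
0.3202 M

1/[A] = 1/[A]₀ + k·t = 1/0.6 + (0.208)·(7) = 1.6667 + 1.4560 = 3.1227
[A] = 1/3.1227 = 0.3202 M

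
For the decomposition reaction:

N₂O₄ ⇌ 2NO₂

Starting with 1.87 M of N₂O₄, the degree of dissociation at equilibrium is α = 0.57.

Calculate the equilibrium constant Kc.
K_c = 5.6517

x = α·[A]₀ = 0.57 × 1.87 = 1.066 M dissociated.
At eq: [N₂O₄] = 1.87 − 1.066 = 0.8041 M; [NO₂] = 2x = 2.132 M.
Kc = [NO₂]²/[N₂O₄] = (2.132)²/0.8041 = 5.652.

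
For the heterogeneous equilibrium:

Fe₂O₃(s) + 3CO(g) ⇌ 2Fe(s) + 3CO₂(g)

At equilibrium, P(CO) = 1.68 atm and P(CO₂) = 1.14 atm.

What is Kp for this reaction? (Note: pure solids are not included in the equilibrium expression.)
K_p = 0.312

Solids (Fe₂O₃, Fe) are excluded.
Kp = P(CO₂)³/P(CO)³ = (1.14)³/(1.68)³ = 1.482/4.742 = 0.312.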